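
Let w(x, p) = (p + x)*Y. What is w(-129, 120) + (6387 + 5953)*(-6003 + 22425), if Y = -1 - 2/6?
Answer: 202647492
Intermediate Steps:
Y = -4/3 (Y = -1 - 2*⅙ = -1 - ⅓ = -4/3 ≈ -1.3333)
w(x, p) = -4*p/3 - 4*x/3 (w(x, p) = (p + x)*(-4/3) = -4*p/3 - 4*x/3)
w(-129, 120) + (6387 + 5953)*(-6003 + 22425) = (-4/3*120 - 4/3*(-129)) + (6387 + 5953)*(-6003 + 22425) = (-160 + 172) + 12340*16422 = 12 + 202647480 = 202647492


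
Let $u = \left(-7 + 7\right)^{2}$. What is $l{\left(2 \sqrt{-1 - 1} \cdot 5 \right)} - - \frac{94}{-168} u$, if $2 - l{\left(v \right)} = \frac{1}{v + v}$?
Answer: $2 + \frac{i \sqrt{2}}{40} \approx 2.0 + 0.035355 i$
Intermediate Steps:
$u = 0$ ($u = 0^{2} = 0$)
$l{\left(v \right)} = 2 - \frac{1}{2 v}$ ($l{\left(v \right)} = 2 - \frac{1}{v + v} = 2 - \frac{1}{2 v}$)
$l{\left(2 \sqrt{-1 - 1} \cdot 5 \right)} - - \frac{94}{-168} u = \left(2 - \frac{1}{2 \cdot 2 \sqrt{-1 - 1} \cdot 5}\right) - - \frac{94}{-168} \cdot 0 = \left(2 - \frac{1}{2 \cdot 2 \sqrt{-2} \cdot 5}\right) - \left(-94\right) \left(- \frac{1}{168}\right) 0 = \left(2 - \frac{1}{2 \cdot 2 i \sqrt{2} \cdot 5}\right) - \frac{47}{84} \cdot 0 = \left(2 - \frac{1}{2 \cdot 2 i \sqrt{2} \cdot 5}\right) - 0 = \left(2 - \frac{1}{2 \cdot 10 i \sqrt{2}}\right) + 0 = \left(2 - \frac{\left(- \frac{1}{20}\right) i \sqrt{2}}{2}\right) + 0 = \left(2 + \frac{i \sqrt{2}}{40}\right) + 0 = 2 + \frac{i \sqrt{2}}{40}$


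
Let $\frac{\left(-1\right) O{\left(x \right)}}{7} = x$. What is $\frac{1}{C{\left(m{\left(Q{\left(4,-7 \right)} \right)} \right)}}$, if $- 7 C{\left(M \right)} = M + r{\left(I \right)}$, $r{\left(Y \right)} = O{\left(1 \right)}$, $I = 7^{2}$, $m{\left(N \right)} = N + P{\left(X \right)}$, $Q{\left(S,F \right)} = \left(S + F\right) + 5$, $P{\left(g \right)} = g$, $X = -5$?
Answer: $\frac{7}{10} \approx 0.7$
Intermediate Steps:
$O{\left(x \right)} = - 7 x$
$Q{\left(S,F \right)} = 5 + F + S$ ($Q{\left(S,F \right)} = \left(F + S\right) + 5 = 5 + F + S$)
$m{\left(N \right)} = -5 + N$ ($m{\left(N \right)} = N - 5 = -5 + N$)
$I = 49$
$r{\left(Y \right)} = -7$ ($r{\left(Y \right)} = \left(-7\right) 1 = -7$)
$C{\left(M \right)} = 1 - \frac{M}{7}$ ($C{\left(M \right)} = - \frac{M - 7}{7} = - \frac{-7 + M}{7} = 1 - \frac{M}{7}$)
$\frac{1}{C{\left(m{\left(Q{\left(4,-7 \right)} \right)} \right)}} = \frac{1}{1 - \frac{-5 + \left(5 - 7 + 4\right)}{7}} = \frac{1}{1 - \frac{-5 + 2}{7}} = \frac{1}{1 - - \frac{3}{7}} = \frac{1}{1 + \frac{3}{7}} = \frac{1}{\frac{10}{7}} = \frac{7}{10}$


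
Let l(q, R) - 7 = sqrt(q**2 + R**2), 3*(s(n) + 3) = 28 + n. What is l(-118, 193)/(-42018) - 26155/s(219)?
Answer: -824236009/2500071 - sqrt(51173)/42018 ≈ -329.69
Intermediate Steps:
s(n) = 19/3 + n/3 (s(n) = -3 + (28 + n)/3 = -3 + (28/3 + n/3) = 19/3 + n/3)
l(q, R) = 7 + sqrt(R**2 + q**2) (l(q, R) = 7 + sqrt(q**2 + R**2) = 7 + sqrt(R**2 + q**2))
l(-118, 193)/(-42018) - 26155/s(219) = (7 + sqrt(193**2 + (-118)**2))/(-42018) - 26155/(19/3 + (1/3)*219) = (7 + sqrt(37249 + 13924))*(-1/42018) - 26155/(19/3 + 73) = (7 + sqrt(51173))*(-1/42018) - 26155/238/3 = (-7/42018 - sqrt(51173)/42018) - 26155*3/238 = (-7/42018 - sqrt(51173)/42018) - 78465/238 = -824236009/2500071 - sqrt(51173)/42018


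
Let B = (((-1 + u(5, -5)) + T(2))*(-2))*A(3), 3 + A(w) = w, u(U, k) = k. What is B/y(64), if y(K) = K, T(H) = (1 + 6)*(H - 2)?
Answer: 0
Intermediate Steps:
T(H) = -14 + 7*H (T(H) = 7*(-2 + H) = -14 + 7*H)
A(w) = -3 + w
B = 0 (B = (((-1 - 5) + (-14 + 7*2))*(-2))*(-3 + 3) = ((-6 + (-14 + 14))*(-2))*0 = ((-6 + 0)*(-2))*0 = -6*(-2)*0 = 12*0 = 0)
B/y(64) = 0/64 = 0*(1/64) = 0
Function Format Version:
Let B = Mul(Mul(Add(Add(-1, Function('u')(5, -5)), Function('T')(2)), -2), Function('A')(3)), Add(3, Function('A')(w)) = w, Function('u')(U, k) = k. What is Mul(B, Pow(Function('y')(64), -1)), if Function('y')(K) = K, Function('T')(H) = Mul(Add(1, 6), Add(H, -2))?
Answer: 0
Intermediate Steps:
Function('T')(H) = Add(-14, Mul(7, H)) (Function('T')(H) = Mul(7, Add(-2, H)) = Add(-14, Mul(7, H)))
Function('A')(w) = Add(-3, w)
B = 0 (B = Mul(Mul(Add(Add(-1, -5), Add(-14, Mul(7, 2))), -2), Add(-3, 3)) = Mul(Mul(Add(-6, Add(-14, 14)), -2), 0) = Mul(Mul(Add(-6, 0), -2), 0) = Mul(Mul(-6, -2), 0) = Mul(12, 0) = 0)
Mul(B, Pow(Function('y')(64), -1)) = Mul(0, Pow(64, -1)) = Mul(0, Rational(1, 64)) = 0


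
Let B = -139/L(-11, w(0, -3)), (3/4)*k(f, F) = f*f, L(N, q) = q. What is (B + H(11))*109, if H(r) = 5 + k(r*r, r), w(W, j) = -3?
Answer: 6400262/3 ≈ 2.1334e+6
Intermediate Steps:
k(f, F) = 4*f²/3 (k(f, F) = 4*(f*f)/3 = 4*f²/3)
H(r) = 5 + 4*r⁴/3 (H(r) = 5 + 4*(r*r)²/3 = 5 + 4*(r²)²/3 = 5 + 4*r⁴/3)
B = 139/3 (B = -139/(-3) = -139*(-⅓) = 139/3 ≈ 46.333)
(B + H(11))*109 = (139/3 + (5 + (4/3)*11⁴))*109 = (139/3 + (5 + (4/3)*14641))*109 = (139/3 + (5 + 58564/3))*109 = (139/3 + 58579/3)*109 = (58718/3)*109 = 6400262/3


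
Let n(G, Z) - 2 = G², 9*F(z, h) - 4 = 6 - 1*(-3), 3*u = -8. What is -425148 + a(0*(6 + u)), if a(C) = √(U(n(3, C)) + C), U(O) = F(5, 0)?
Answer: -425148 + √13/3 ≈ -4.2515e+5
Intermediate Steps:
u = -8/3 (u = (⅓)*(-8) = -8/3 ≈ -2.6667)
F(z, h) = 13/9 (F(z, h) = 4/9 + (6 - 1*(-3))/9 = 4/9 + (6 + 3)/9 = 4/9 + (⅑)*9 = 4/9 + 1 = 13/9)
n(G, Z) = 2 + G²
U(O) = 13/9
a(C) = √(13/9 + C)
-425148 + a(0*(6 + u)) = -425148 + √(13 + 9*(0*(6 - 8/3)))/3 = -425148 + √(13 + 9*(0*(10/3)))/3 = -425148 + √(13 + 9*0)/3 = -425148 + √(13 + 0)/3 = -425148 + √13/3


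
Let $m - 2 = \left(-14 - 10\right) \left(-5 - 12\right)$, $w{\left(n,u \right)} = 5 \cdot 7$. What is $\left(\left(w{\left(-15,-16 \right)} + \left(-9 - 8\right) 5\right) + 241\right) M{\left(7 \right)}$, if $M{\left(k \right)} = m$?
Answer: $78310$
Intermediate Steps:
$w{\left(n,u \right)} = 35$
$m = 410$ ($m = 2 + \left(-14 - 10\right) \left(-5 - 12\right) = 2 - -408 = 2 + 408 = 410$)
$M{\left(k \right)} = 410$
$\left(\left(w{\left(-15,-16 \right)} + \left(-9 - 8\right) 5\right) + 241\right) M{\left(7 \right)} = \left(\left(35 + \left(-9 - 8\right) 5\right) + 241\right) 410 = \left(\left(35 - 85\right) + 241\right) 410 = \left(-50 + 241\right) 410 = 191 \cdot 410 = 78310$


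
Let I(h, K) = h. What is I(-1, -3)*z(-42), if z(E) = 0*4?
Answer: 0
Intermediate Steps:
z(E) = 0
I(-1, -3)*z(-42) = -1*0 = 0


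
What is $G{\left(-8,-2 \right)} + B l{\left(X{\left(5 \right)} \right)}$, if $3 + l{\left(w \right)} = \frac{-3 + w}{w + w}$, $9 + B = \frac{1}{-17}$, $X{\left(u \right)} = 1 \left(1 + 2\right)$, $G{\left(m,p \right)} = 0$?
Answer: $\frac{462}{17} \approx 27.176$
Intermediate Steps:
$X{\left(u \right)} = 3$ ($X{\left(u \right)} = 1 \cdot 3 = 3$)
$B = - \frac{154}{17}$ ($B = -9 + \frac{1}{-17} = -9 - \frac{1}{17} = - \frac{154}{17} \approx -9.0588$)
$l{\left(w \right)} = -3 + \frac{-3 + w}{2 w}$ ($l{\left(w \right)} = -3 + \frac{-3 + w}{w + w} = -3 + \frac{-3 + w}{2 w}$)
$G{\left(-8,-2 \right)} + B l{\left(X{\left(5 \right)} \right)} = 0 - \frac{154 \frac{-3 - 15}{2 \cdot 3}}{17} = 0 - \frac{154 \cdot \frac{1}{2} \cdot \frac{1}{3} \left(-3 - 15\right)}{17} = 0 - \frac{154 \cdot \frac{1}{2} \cdot \frac{1}{3} \left(-18\right)}{17} = 0 - - \frac{462}{17} = 0 + \frac{462}{17} = \frac{462}{17}$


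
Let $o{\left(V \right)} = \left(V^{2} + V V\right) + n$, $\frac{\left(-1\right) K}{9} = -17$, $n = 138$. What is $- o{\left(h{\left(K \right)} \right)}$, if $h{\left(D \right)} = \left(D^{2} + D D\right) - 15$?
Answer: $-4381041756$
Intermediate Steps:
$K = 153$ ($K = \left(-9\right) \left(-17\right) = 153$)
$h{\left(D \right)} = -15 + 2 D^{2}$ ($h{\left(D \right)} = \left(D^{2} + D^{2}\right) - 15 = 2 D^{2} - 15 = -15 + 2 D^{2}$)
$o{\left(V \right)} = 138 + 2 V^{2}$ ($o{\left(V \right)} = \left(V^{2} + V V\right) + 138 = \left(V^{2} + V^{2}\right) + 138 = 2 V^{2} + 138 = 138 + 2 V^{2}$)
$- o{\left(h{\left(K \right)} \right)} = - (138 + 2 \left(-15 + 2 \cdot 153^{2}\right)^{2}) = - (138 + 2 \left(-15 + 2 \cdot 23409\right)^{2}) = - (138 + 2 \left(-15 + 46818\right)^{2}) = - (138 + 2 \cdot 46803^{2}) = - (138 + 2 \cdot 2190520809) = - (138 + 4381041618) = \left(-1\right) 4381041756 = -4381041756$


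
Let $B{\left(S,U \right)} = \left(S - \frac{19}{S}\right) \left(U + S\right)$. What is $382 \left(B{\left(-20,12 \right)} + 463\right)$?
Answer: $\frac{1175414}{5} \approx 2.3508 \cdot 10^{5}$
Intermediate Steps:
$B{\left(S,U \right)} = \left(S + U\right) \left(S - \frac{19}{S}\right)$ ($B{\left(S,U \right)} = \left(S - \frac{19}{S}\right) \left(S + U\right) = \left(S + U\right) \left(S - \frac{19}{S}\right)$)
$382 \left(B{\left(-20,12 \right)} + 463\right) = 382 \left(\left(-19 + \left(-20\right)^{2} - 240 - \frac{228}{-20}\right) + 463\right) = 382 \left(\left(-19 + 400 - 240 - 228 \left(- \frac{1}{20}\right)\right) + 463\right) = 382 \left(\left(-19 + 400 - 240 + \frac{57}{5}\right) + 463\right) = 382 \left(\frac{762}{5} + 463\right) = 382 \cdot \frac{3077}{5} = \frac{1175414}{5}$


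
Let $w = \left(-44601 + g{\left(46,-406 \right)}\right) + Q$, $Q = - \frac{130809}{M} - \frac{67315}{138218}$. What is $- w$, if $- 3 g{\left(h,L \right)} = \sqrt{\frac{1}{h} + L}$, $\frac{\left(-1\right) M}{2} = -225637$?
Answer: $\frac{695499923476151}{15593547433} + \frac{5 i \sqrt{3818}}{46} \approx 44602.0 + 6.7163 i$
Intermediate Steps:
$M = 451274$ ($M = \left(-2\right) \left(-225637\right) = 451274$)
$g{\left(h,L \right)} = - \frac{\sqrt{L + \frac{1}{h}}}{3}$ ($g{\left(h,L \right)} = - \frac{\sqrt{\frac{1}{h} + L}}{3} = - \frac{\sqrt{L + \frac{1}{h}}}{3}$)
$Q = - \frac{12114416918}{15593547433}$ ($Q = - \frac{130809}{451274} - \frac{67315}{138218} = - \frac{12114416918}{15593547433} \approx -0.77689$)
$w = - \frac{695499923476151}{15593547433} - \frac{5 i \sqrt{3818}}{46}$ ($w = \left(-44601 - \frac{\sqrt{-406 + \frac{1}{46}}}{3}\right) - \frac{12114416918}{15593547433} = \left(-44601 - \frac{\sqrt{- \frac{18675}{46}}}{3}\right) - \frac{12114416918}{15593547433} = \left(-44601 - \frac{\frac{15}{46} i \sqrt{3818}}{3}\right) - \frac{12114416918}{15593547433} = \left(-44601 - \frac{5 i \sqrt{3818}}{46}\right) - \frac{12114416918}{15593547433} = - \frac{695499923476151}{15593547433} - \frac{5 i \sqrt{3818}}{46} \approx -44602.0 - 6.7163 i$)
$- w = - (- \frac{695499923476151}{15593547433} - \frac{5 i \sqrt{3818}}{46}) = \frac{695499923476151}{15593547433} + \frac{5 i \sqrt{3818}}{46}$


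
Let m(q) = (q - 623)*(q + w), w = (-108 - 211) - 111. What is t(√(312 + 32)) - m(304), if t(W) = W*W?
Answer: -39850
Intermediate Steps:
w = -430 (w = -319 - 111 = -430)
m(q) = (-623 + q)*(-430 + q) (m(q) = (q - 623)*(q - 430) = (-623 + q)*(-430 + q))
t(W) = W²
t(√(312 + 32)) - m(304) = (√(312 + 32))² - (267890 + 304² - 1053*304) = (√344)² - (267890 + 92416 - 320112) = (2*√86)² - 1*40194 = 344 - 40194 = -39850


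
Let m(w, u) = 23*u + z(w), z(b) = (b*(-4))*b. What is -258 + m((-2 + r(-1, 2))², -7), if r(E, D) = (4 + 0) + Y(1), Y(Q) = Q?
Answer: -743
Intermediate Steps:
r(E, D) = 5 (r(E, D) = (4 + 0) + 1 = 4 + 1 = 5)
z(b) = -4*b² (z(b) = (-4*b)*b = -4*b²)
m(w, u) = -4*w² + 23*u (m(w, u) = 23*u - 4*w² = -4*w² + 23*u)
-258 + m((-2 + r(-1, 2))², -7) = -258 + (-4*(-2 + 5)⁴ + 23*(-7)) = -258 + (-4*(3²)² - 161) = -258 + (-4*9² - 161) = -258 + (-4*81 - 161) = -258 + (-324 - 161) = -258 - 485 = -743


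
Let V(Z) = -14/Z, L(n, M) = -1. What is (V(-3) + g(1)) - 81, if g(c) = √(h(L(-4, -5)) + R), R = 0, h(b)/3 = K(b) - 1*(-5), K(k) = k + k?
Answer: -220/3 ≈ -73.333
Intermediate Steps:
K(k) = 2*k
h(b) = 15 + 6*b (h(b) = 3*(2*b - 1*(-5)) = 3*(2*b + 5) = 3*(5 + 2*b) = 15 + 6*b)
g(c) = 3 (g(c) = √((15 + 6*(-1)) + 0) = √((15 - 6) + 0) = √(9 + 0) = √9 = 3)
(V(-3) + g(1)) - 81 = (-14/(-3) + 3) - 81 = (-14*(-⅓) + 3) - 81 = (14/3 + 3) - 81 = 23/3 - 81 = -220/3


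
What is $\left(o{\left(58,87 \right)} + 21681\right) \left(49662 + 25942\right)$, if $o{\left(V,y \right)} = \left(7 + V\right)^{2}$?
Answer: $1958597224$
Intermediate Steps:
$\left(o{\left(58,87 \right)} + 21681\right) \left(49662 + 25942\right) = \left(\left(7 + 58\right)^{2} + 21681\right) \left(49662 + 25942\right) = \left(65^{2} + 21681\right) 75604 = \left(4225 + 21681\right) 75604 = 25906 \cdot 75604 = 1958597224$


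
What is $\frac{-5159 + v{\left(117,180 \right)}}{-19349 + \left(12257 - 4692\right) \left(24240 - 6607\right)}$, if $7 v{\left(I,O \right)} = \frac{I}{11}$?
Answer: $- \frac{198563}{5134910396} \approx -3.8669 \cdot 10^{-5}$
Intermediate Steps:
$v{\left(I,O \right)} = \frac{I}{77}$ ($v{\left(I,O \right)} = \frac{I \frac{1}{11}}{7} = \frac{\frac{1}{11} I}{7} = \frac{I}{77}$)
$\frac{-5159 + v{\left(117,180 \right)}}{-19349 + \left(12257 - 4692\right) \left(24240 - 6607\right)} = \frac{-5159 + \frac{1}{77} \cdot 117}{-19349 + \left(12257 - 4692\right) \left(24240 - 6607\right)} = \frac{-5159 + \frac{117}{77}}{-19349 + 7565 \cdot 17633} = - \frac{397126}{77 \left(-19349 + 133393645\right)} = - \frac{397126}{77 \cdot 133374296} = \left(- \frac{397126}{77}\right) \frac{1}{133374296} = - \frac{198563}{5134910396}$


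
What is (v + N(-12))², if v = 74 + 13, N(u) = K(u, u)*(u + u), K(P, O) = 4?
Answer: 81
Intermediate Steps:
N(u) = 8*u (N(u) = 4*(u + u) = 4*(2*u) = 8*u)
v = 87
(v + N(-12))² = (87 + 8*(-12))² = (87 - 96)² = (-9)² = 81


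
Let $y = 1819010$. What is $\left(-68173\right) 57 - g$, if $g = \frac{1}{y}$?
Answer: $- \frac{7068420017611}{1819010} \approx -3.8859 \cdot 10^{6}$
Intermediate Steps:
$g = \frac{1}{1819010} \approx 5.4975 \cdot 10^{-7}$
$\left(-68173\right) 57 - g = \left(-68173\right) 57 - \frac{1}{1819010} = -3885861 - \frac{1}{1819010} = - \frac{7068420017611}{1819010}$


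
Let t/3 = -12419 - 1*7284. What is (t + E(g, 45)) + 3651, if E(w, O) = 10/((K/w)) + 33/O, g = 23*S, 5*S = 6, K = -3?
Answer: -833239/15 ≈ -55549.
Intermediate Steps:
S = 6/5 (S = (⅕)*6 = 6/5 ≈ 1.2000)
t = -59109 (t = 3*(-12419 - 1*7284) = 3*(-12419 - 7284) = 3*(-19703) = -59109)
g = 138/5 (g = 23*(6/5) = 138/5 ≈ 27.600)
E(w, O) = 33/O - 10*w/3 (E(w, O) = 10/((-3/w)) + 33/O = 10*(-w/3) + 33/O = -10*w/3 + 33/O = 33/O - 10*w/3)
(t + E(g, 45)) + 3651 = (-59109 + (33/45 - 10/3*138/5)) + 3651 = (-59109 + (33*(1/45) - 92)) + 3651 = (-59109 + (11/15 - 92)) + 3651 = (-59109 - 1369/15) + 3651 = -888004/15 + 3651 = -833239/15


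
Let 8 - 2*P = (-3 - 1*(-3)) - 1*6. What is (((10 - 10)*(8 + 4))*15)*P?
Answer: 0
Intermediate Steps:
P = 7 (P = 4 - ((-3 - 1*(-3)) - 1*6)/2 = 4 - ((-3 + 3) - 6)/2 = 4 - (0 - 6)/2 = 4 - 1/2*(-6) = 4 + 3 = 7)
(((10 - 10)*(8 + 4))*15)*P = (((10 - 10)*(8 + 4))*15)*7 = ((0*12)*15)*7 = (0*15)*7 = 0*7 = 0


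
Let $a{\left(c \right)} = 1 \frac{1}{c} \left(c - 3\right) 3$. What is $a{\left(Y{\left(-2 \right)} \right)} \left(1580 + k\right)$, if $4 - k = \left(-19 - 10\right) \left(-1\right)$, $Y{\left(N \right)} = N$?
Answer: $\frac{23325}{2} \approx 11663.0$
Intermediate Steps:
$a{\left(c \right)} = \frac{3 \left(-3 + c\right)}{c}$ ($a{\left(c \right)} = \frac{c - 3}{c} 3 = \frac{-3 + c}{c} 3 = \frac{3 \left(-3 + c\right)}{c}$)
$k = -25$ ($k = 4 - \left(-19 - 10\right) \left(-1\right) = 4 - \left(-29\right) \left(-1\right) = 4 - 29 = -25$)
$a{\left(Y{\left(-2 \right)} \right)} \left(1580 + k\right) = \left(3 - \frac{9}{-2}\right) \left(1580 - 25\right) = \left(3 - - \frac{9}{2}\right) 1555 = \left(3 + \frac{9}{2}\right) 1555 = \frac{15}{2} \cdot 1555 = \frac{23325}{2}$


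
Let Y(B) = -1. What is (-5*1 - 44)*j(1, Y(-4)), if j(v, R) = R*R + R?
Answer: 0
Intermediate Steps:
j(v, R) = R + R² (j(v, R) = R² + R = R + R²)
(-5*1 - 44)*j(1, Y(-4)) = (-5*1 - 44)*(-(1 - 1)) = (-5 - 44)*(-1*0) = -49*0 = 0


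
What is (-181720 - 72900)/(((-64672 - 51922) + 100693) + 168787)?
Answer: -127310/76443 ≈ -1.6654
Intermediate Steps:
(-181720 - 72900)/(((-64672 - 51922) + 100693) + 168787) = -254620/((-116594 + 100693) + 168787) = -254620/(-15901 + 168787) = -254620/152886 = -254620*1/152886 = -127310/76443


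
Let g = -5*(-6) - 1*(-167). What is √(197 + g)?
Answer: √394 ≈ 19.849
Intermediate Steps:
g = 197 (g = 30 + 167 = 197)
√(197 + g) = √(197 + 197) = √394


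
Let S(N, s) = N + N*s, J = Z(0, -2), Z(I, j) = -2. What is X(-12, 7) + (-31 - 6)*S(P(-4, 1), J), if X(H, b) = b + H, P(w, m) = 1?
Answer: 32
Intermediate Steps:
X(H, b) = H + b
J = -2
X(-12, 7) + (-31 - 6)*S(P(-4, 1), J) = (-12 + 7) + (-31 - 6)*(1*(1 - 2)) = -5 - 37*(-1) = -5 + 37 = 32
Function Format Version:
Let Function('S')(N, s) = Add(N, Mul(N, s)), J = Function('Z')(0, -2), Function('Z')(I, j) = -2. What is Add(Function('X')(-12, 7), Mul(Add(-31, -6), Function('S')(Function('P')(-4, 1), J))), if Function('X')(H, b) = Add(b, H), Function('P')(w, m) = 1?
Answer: 32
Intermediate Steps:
Function('X')(H, b) = Add(H, b)
J = -2
Add(Function('X')(-12, 7), Mul(Add(-31, -6), Function('S')(Function('P')(-4, 1), J))) = Add(Add(-12, 7), Mul(Add(-31, -6), Mul(1, Add(1, -2)))) = Add(-5, Mul(-37, Mul(1, -1))) = Add(-5, Mul(-37, -1)) = Add(-5, 37) = 32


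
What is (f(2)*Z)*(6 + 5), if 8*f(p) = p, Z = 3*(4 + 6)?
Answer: 165/2 ≈ 82.500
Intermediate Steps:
Z = 30 (Z = 3*10 = 30)
f(p) = p/8
(f(2)*Z)*(6 + 5) = (((⅛)*2)*30)*(6 + 5) = ((¼)*30)*11 = (15/2)*11 = 165/2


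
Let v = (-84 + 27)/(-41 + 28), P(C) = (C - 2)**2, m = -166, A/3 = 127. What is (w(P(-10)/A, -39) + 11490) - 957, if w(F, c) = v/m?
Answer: 22730157/2158 ≈ 10533.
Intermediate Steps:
A = 381 (A = 3*127 = 381)
P(C) = (-2 + C)**2
v = 57/13 (v = -57/(-13) = -57*(-1/13) = 57/13 ≈ 4.3846)
w(F, c) = -57/2158 (w(F, c) = (57/13)/(-166) = (57/13)*(-1/166) = -57/2158)
(w(P(-10)/A, -39) + 11490) - 957 = (-57/2158 + 11490) - 957 = 24795363/2158 - 957 = 22730157/2158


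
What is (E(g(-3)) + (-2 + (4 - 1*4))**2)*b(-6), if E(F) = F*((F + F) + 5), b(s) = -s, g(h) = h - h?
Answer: 24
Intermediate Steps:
g(h) = 0
E(F) = F*(5 + 2*F) (E(F) = F*(2*F + 5) = F*(5 + 2*F))
(E(g(-3)) + (-2 + (4 - 1*4))**2)*b(-6) = (0*(5 + 2*0) + (-2 + (4 - 1*4))**2)*(-1*(-6)) = (0*(5 + 0) + (-2 + (4 - 4))**2)*6 = (0*5 + (-2 + 0)**2)*6 = (0 + (-2)**2)*6 = (0 + 4)*6 = 4*6 = 24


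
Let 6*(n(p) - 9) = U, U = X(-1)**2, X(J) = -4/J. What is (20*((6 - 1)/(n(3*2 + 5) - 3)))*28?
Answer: 4200/13 ≈ 323.08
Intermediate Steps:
U = 16 (U = (-4/(-1))**2 = (-4*(-1))**2 = 4**2 = 16)
n(p) = 35/3 (n(p) = 9 + (1/6)*16 = 9 + 8/3 = 35/3)
(20*((6 - 1)/(n(3*2 + 5) - 3)))*28 = (20*((6 - 1)/(35/3 - 3)))*28 = (20*(5/(26/3)))*28 = (20*(5*(3/26)))*28 = (20*(15/26))*28 = (150/13)*28 = 4200/13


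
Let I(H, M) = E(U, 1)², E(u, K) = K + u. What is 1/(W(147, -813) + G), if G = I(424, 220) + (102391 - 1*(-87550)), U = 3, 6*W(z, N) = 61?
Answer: 6/1139803 ≈ 5.2641e-6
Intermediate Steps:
W(z, N) = 61/6 (W(z, N) = (⅙)*61 = 61/6)
I(H, M) = 16 (I(H, M) = (1 + 3)² = 4² = 16)
G = 189957 (G = 16 + (102391 - 1*(-87550)) = 16 + (102391 + 87550) = 16 + 189941 = 189957)
1/(W(147, -813) + G) = 1/(61/6 + 189957) = 1/(1139803/6) = 6/1139803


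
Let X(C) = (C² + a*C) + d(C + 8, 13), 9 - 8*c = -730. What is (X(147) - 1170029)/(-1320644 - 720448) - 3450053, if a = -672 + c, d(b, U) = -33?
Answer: -56334994753745/16328736 ≈ -3.4501e+6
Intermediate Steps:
c = 739/8 (c = 9/8 - ⅛*(-730) = 9/8 + 365/4 = 739/8 ≈ 92.375)
a = -4637/8 (a = -672 + 739/8 = -4637/8 ≈ -579.63)
X(C) = -33 + C² - 4637*C/8 (X(C) = (C² - 4637*C/8) - 33 = -33 + C² - 4637*C/8)
(X(147) - 1170029)/(-1320644 - 720448) - 3450053 = ((-33 + 147² - 4637/8*147) - 1170029)/(-1320644 - 720448) - 3450053 = ((-33 + 21609 - 681639/8) - 1170029)/(-2041092) - 3450053 = (-509031/8 - 1170029)*(-1/2041092) - 3450053 = -9869263/8*(-1/2041092) - 3450053 = 9869263/16328736 - 3450053 = -56334994753745/16328736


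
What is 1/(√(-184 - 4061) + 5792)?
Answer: 5792/33551509 - I*√4245/33551509 ≈ 0.00017263 - 1.9419e-6*I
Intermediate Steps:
1/(√(-184 - 4061) + 5792) = 1/(√(-4245) + 5792) = 1/(I*√4245 + 5792) = 1/(5792 + I*√4245)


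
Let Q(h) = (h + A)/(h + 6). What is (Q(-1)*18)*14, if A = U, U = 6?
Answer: 252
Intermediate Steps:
A = 6
Q(h) = 1 (Q(h) = (h + 6)/(h + 6) = (6 + h)/(6 + h) = 1)
(Q(-1)*18)*14 = (1*18)*14 = 18*14 = 252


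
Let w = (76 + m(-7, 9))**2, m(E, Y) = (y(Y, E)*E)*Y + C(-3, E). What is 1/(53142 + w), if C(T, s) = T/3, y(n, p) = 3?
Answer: 1/66138 ≈ 1.5120e-5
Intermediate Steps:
C(T, s) = T/3 (C(T, s) = T*(1/3) = T/3)
m(E, Y) = -1 + 3*E*Y (m(E, Y) = (3*E)*Y + (1/3)*(-3) = 3*E*Y - 1 = -1 + 3*E*Y)
w = 12996 (w = (76 + (-1 + 3*(-7)*9))**2 = (76 + (-1 - 189))**2 = (76 - 190)**2 = (-114)**2 = 12996)
1/(53142 + w) = 1/(53142 + 12996) = 1/66138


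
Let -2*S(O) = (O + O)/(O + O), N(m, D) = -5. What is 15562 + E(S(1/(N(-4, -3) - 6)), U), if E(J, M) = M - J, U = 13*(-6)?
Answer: 30969/2 ≈ 15485.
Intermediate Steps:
U = -78
S(O) = -½ (S(O) = -(O + O)/(2*(O + O)) = -2*O/(2*(2*O)) = -2*O*1/(2*O)/2 = -½*1 = -½)
15562 + E(S(1/(N(-4, -3) - 6)), U) = 15562 + (-78 - 1*(-½)) = 15562 + (-78 + ½) = 15562 - 155/2 = 30969/2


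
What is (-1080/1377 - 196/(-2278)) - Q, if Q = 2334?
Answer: -7977664/3417 ≈ -2334.7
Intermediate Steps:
(-1080/1377 - 196/(-2278)) - Q = (-1080/1377 - 196/(-2278)) - 1*2334 = (-1080*1/1377 - 196*(-1/2278)) - 2334 = (-40/51 + 98/1139) - 2334 = -2386/3417 - 2334 = -7977664/3417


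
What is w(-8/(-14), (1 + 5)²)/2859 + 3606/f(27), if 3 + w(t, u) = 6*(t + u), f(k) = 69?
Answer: 8030157/153433 ≈ 52.337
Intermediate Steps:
w(t, u) = -3 + 6*t + 6*u (w(t, u) = -3 + 6*(t + u) = -3 + (6*t + 6*u) = -3 + 6*t + 6*u)
w(-8/(-14), (1 + 5)²)/2859 + 3606/f(27) = (-3 + 6*(-8/(-14)) + 6*(1 + 5)²)/2859 + 3606/69 = (-3 + 6*(-8*(-1/14)) + 6*6²)*(1/2859) + 3606*(1/69) = (-3 + 6*(4/7) + 6*36)*(1/2859) + 1202/23 = (-3 + 24/7 + 216)*(1/2859) + 1202/23 = (1515/7)*(1/2859) + 1202/23 = 505/6671 + 1202/23 = 8030157/153433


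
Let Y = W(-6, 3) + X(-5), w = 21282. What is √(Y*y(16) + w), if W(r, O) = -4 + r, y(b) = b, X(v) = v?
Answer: 3*√2338 ≈ 145.06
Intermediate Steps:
Y = -15 (Y = (-4 - 6) - 5 = -10 - 5 = -15)
√(Y*y(16) + w) = √(-15*16 + 21282) = √(-240 + 21282) = √21042 = 3*√2338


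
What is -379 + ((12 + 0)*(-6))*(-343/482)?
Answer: -78991/241 ≈ -327.76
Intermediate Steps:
-379 + ((12 + 0)*(-6))*(-343/482) = -379 + (12*(-6))*(-343*1/482) = -379 - 72*(-343/482) = -379 + 12348/241 = -78991/241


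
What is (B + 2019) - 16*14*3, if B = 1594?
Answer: 2941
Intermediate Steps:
(B + 2019) - 16*14*3 = (1594 + 2019) - 16*14*3 = 3613 - 224*3 = 3613 - 672 = 2941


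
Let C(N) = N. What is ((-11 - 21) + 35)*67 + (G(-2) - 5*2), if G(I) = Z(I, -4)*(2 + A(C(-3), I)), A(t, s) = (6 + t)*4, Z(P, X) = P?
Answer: 163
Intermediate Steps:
A(t, s) = 24 + 4*t
G(I) = 14*I (G(I) = I*(2 + (24 + 4*(-3))) = I*(2 + (24 - 12)) = I*(2 + 12) = I*14 = 14*I)
((-11 - 21) + 35)*67 + (G(-2) - 5*2) = ((-11 - 21) + 35)*67 + (14*(-2) - 5*2) = (-32 + 35)*67 + (-28 - 10) = 3*67 - 38 = 201 - 38 = 163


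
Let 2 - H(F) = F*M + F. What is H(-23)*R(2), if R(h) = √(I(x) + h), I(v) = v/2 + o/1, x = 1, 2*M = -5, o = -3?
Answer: -65*I*√2/4 ≈ -22.981*I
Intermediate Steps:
M = -5/2 (M = (½)*(-5) = -5/2 ≈ -2.5000)
I(v) = -3 + v/2 (I(v) = v/2 - 3/1 = v*(½) - 3*1 = v/2 - 3 = -3 + v/2)
H(F) = 2 + 3*F/2 (H(F) = 2 - (F*(-5/2) + F) = 2 - (-5*F/2 + F) = 2 - (-3)*F/2 = 2 + 3*F/2)
R(h) = √(-5/2 + h) (R(h) = √((-3 + (½)*1) + h) = √((-3 + ½) + h) = √(-5/2 + h))
H(-23)*R(2) = (2 + (3/2)*(-23))*(√(-10 + 4*2)/2) = (2 - 69/2)*(√(-10 + 8)/2) = -65*√(-2)/4 = -65*I*√2/4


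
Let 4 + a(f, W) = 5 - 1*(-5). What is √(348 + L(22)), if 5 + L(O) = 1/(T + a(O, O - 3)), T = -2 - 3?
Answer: 2*√86 ≈ 18.547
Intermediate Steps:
a(f, W) = 6 (a(f, W) = -4 + (5 - 1*(-5)) = -4 + (5 + 5) = -4 + 10 = 6)
T = -5
L(O) = -4 (L(O) = -5 + 1/(-5 + 6) = -5 + 1/1 = -5 + 1 = -4)
√(348 + L(22)) = √(348 - 4) = √344 = 2*√86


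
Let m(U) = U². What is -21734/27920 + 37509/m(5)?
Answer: 104670793/69800 ≈ 1499.6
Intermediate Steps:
-21734/27920 + 37509/m(5) = -21734/27920 + 37509/(5²) = -21734*1/27920 + 37509/25 = -10867/13960 + 37509*(1/25) = -10867/13960 + 37509/25 = 104670793/69800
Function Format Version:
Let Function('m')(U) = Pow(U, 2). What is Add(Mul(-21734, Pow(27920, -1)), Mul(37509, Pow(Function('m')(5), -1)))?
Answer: Rational(104670793, 69800) ≈ 1499.6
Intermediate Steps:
Add(Mul(-21734, Pow(27920, -1)), Mul(37509, Pow(Function('m')(5), -1))) = Add(Mul(-21734, Pow(27920, -1)), Mul(37509, Pow(Pow(5, 2), -1))) = Add(Mul(-21734, Rational(1, 27920)), Mul(37509, Pow(25, -1))) = Add(Rational(-10867, 13960), Mul(37509, Rational(1, 25))) = Add(Rational(-10867, 13960), Rational(37509, 25)) = Rational(104670793, 69800)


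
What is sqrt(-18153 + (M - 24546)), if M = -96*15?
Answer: I*sqrt(44139) ≈ 210.09*I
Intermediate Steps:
M = -1440
sqrt(-18153 + (M - 24546)) = sqrt(-18153 + (-1440 - 24546)) = sqrt(-18153 - 25986) = sqrt(-44139) = I*sqrt(44139)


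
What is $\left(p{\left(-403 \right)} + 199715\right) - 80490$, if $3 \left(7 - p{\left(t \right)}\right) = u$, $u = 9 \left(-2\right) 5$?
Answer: $119262$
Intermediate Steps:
$u = -90$ ($u = \left(-18\right) 5 = -90$)
$p{\left(t \right)} = 37$ ($p{\left(t \right)} = 7 - -30 = 7 + 30 = 37$)
$\left(p{\left(-403 \right)} + 199715\right) - 80490 = \left(37 + 199715\right) - 80490 = 199752 - 80490 = 119262$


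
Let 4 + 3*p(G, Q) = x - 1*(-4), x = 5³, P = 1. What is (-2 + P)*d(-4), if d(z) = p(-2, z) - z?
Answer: -137/3 ≈ -45.667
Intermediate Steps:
x = 125
p(G, Q) = 125/3 (p(G, Q) = -4/3 + (125 - 1*(-4))/3 = -4/3 + (125 + 4)/3 = -4/3 + (⅓)*129 = -4/3 + 43 = 125/3)
d(z) = 125/3 - z
(-2 + P)*d(-4) = (-2 + 1)*(125/3 - 1*(-4)) = -(125/3 + 4) = -1*137/3 = -137/3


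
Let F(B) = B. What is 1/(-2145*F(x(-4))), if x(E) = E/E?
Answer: -1/2145 ≈ -0.00046620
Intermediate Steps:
x(E) = 1
1/(-2145*F(x(-4))) = 1/(-2145*1) = 1/(-2145) = -1/2145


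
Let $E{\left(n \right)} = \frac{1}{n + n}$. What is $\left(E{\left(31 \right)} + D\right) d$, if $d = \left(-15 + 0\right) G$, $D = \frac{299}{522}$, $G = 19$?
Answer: $- \frac{452675}{2697} \approx -167.84$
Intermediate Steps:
$E{\left(n \right)} = \frac{1}{2 n}$
$D = \frac{299}{522}$ ($D = 299 \cdot \frac{1}{522} = \frac{299}{522} \approx 0.5728$)
$d = -285$ ($d = \left(-15 + 0\right) 19 = \left(-15\right) 19 = -285$)
$\left(E{\left(31 \right)} + D\right) d = \left(\frac{1}{2 \cdot 31} + \frac{299}{522}\right) \left(-285\right) = \left(\frac{1}{2} \cdot \frac{1}{31} + \frac{299}{522}\right) \left(-285\right) = \left(\frac{1}{62} + \frac{299}{522}\right) \left(-285\right) = \frac{4765}{8091} \left(-285\right) = - \frac{452675}{2697}$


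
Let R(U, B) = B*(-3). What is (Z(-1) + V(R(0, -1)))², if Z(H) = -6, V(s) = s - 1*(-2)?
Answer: 1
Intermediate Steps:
R(U, B) = -3*B
V(s) = 2 + s (V(s) = s + 2 = 2 + s)
(Z(-1) + V(R(0, -1)))² = (-6 + (2 - 3*(-1)))² = (-6 + (2 + 3))² = (-6 + 5)² = (-1)² = 1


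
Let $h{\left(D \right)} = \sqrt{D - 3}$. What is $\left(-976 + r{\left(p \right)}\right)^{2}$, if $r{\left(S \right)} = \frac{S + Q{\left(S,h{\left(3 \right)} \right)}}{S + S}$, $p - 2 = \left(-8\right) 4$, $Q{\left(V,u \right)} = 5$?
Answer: $\frac{137053849}{144} \approx 9.5176 \cdot 10^{5}$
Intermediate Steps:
$h{\left(D \right)} = \sqrt{-3 + D}$
$p = -30$ ($p = 2 - 32 = -30$)
$r{\left(S \right)} = \frac{5 + S}{2 S}$ ($r{\left(S \right)} = \frac{S + 5}{S + S} = \frac{5 + S}{2 S}$)
$\left(-976 + r{\left(p \right)}\right)^{2} = \left(-976 + \frac{5 - 30}{2 \left(-30\right)}\right)^{2} = \left(-976 + \frac{1}{2} \left(- \frac{1}{30}\right) \left(-25\right)\right)^{2} = \left(-976 + \frac{5}{12}\right)^{2} = \left(- \frac{11707}{12}\right)^{2} = \frac{137053849}{144}$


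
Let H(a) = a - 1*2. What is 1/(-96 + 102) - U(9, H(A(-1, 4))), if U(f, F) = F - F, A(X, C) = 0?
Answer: 1/6 ≈ 0.16667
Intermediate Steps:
H(a) = -2 + a (H(a) = a - 2 = -2 + a)
U(f, F) = 0
1/(-96 + 102) - U(9, H(A(-1, 4))) = 1/(-96 + 102) - 1*0 = 1/6 + 0 = 1/6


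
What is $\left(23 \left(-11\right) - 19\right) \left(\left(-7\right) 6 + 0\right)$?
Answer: $11424$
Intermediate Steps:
$\left(23 \left(-11\right) - 19\right) \left(\left(-7\right) 6 + 0\right) = \left(-253 - 19\right) \left(-42 + 0\right) = \left(-272\right) \left(-42\right) = 11424$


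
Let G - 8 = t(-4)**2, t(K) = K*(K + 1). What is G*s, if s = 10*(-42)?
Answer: -63840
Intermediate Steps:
t(K) = K*(1 + K)
s = -420
G = 152 (G = 8 + (-4*(1 - 4))**2 = 8 + (-4*(-3))**2 = 8 + 12**2 = 8 + 144 = 152)
G*s = 152*(-420) = -63840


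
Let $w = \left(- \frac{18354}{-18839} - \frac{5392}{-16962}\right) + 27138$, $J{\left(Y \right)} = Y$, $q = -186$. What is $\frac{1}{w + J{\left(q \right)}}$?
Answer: $\frac{159773559}{4306423412386} \approx 3.7101 \cdot 10^{-5}$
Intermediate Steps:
$w = \frac{4336141294360}{159773559}$ ($w = \left(\left(-18354\right) \left(- \frac{1}{18839}\right) - - \frac{2696}{8481}\right) + 27138 = \left(\frac{18354}{18839} + \frac{2696}{8481}\right) + 27138 = \frac{206450218}{159773559} + 27138 = \frac{4336141294360}{159773559} \approx 27139.0$)
$\frac{1}{w + J{\left(q \right)}} = \frac{1}{\frac{4336141294360}{159773559} - 186} = \frac{1}{\frac{4306423412386}{159773559}} = \frac{159773559}{4306423412386}$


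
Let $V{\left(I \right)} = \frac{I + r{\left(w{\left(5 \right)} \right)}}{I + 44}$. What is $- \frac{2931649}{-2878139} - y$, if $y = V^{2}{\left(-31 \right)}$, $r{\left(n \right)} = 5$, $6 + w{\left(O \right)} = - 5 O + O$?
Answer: $- \frac{8580907}{2878139} \approx -2.9814$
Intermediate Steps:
$w{\left(O \right)} = -6 - 4 O$ ($w{\left(O \right)} = -6 + \left(- 5 O + O\right) = -6 - 4 O$)
$V{\left(I \right)} = \frac{5 + I}{44 + I}$ ($V{\left(I \right)} = \frac{I + 5}{I + 44} = \frac{5 + I}{44 + I}$)
$y = 4$ ($y = \left(\frac{5 - 31}{44 - 31}\right)^{2} = \left(\frac{1}{13} \left(-26\right)\right)^{2} = \left(-2\right)^{2} = 4$)
$- \frac{2931649}{-2878139} - y = - \frac{2931649}{-2878139} - 4 = \left(-2931649\right) \left(- \frac{1}{2878139}\right) - 4 = \frac{2931649}{2878139} - 4 = - \frac{8580907}{2878139}$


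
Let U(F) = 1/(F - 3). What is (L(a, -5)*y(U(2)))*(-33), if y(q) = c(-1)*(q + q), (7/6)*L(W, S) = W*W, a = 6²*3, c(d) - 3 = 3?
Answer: 27713664/7 ≈ 3.9591e+6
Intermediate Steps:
U(F) = 1/(-3 + F)
c(d) = 6 (c(d) = 3 + 3 = 6)
a = 108 (a = 36*3 = 108)
L(W, S) = 6*W²/7 (L(W, S) = 6*(W*W)/7 = 6*W²/7)
y(q) = 12*q (y(q) = 6*(q + q) = 6*(2*q) = 12*q)
(L(a, -5)*y(U(2)))*(-33) = (((6/7)*108²)*(12/(-3 + 2)))*(-33) = (((6/7)*11664)*(12/(-1)))*(-33) = (69984*(12*(-1))/7)*(-33) = ((69984/7)*(-12))*(-33) = -839808/7*(-33) = 27713664/7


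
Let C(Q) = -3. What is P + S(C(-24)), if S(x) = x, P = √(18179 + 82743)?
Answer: -3 + √100922 ≈ 314.68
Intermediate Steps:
P = √100922 ≈ 317.68
P + S(C(-24)) = √100922 - 3 = -3 + √100922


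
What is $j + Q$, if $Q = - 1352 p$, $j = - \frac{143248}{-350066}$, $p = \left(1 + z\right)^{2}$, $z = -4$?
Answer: $- \frac{2129729920}{175033} \approx -12168.0$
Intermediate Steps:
$p = 9$ ($p = \left(1 - 4\right)^{2} = \left(-3\right)^{2} = 9$)
$j = \frac{71624}{175033}$ ($j = \left(-143248\right) \left(- \frac{1}{350066}\right) = \frac{71624}{175033} \approx 0.4092$)
$Q = -12168$ ($Q = \left(-1352\right) 9 = -12168$)
$j + Q = \frac{71624}{175033} - 12168 = - \frac{2129729920}{175033}$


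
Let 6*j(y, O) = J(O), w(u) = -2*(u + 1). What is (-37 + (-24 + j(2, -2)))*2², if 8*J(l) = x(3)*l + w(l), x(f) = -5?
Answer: -243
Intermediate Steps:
w(u) = -2 - 2*u (w(u) = -2*(1 + u) = -2 - 2*u)
J(l) = -¼ - 7*l/8 (J(l) = (-5*l + (-2 - 2*l))/8 = (-2 - 7*l)/8 = -¼ - 7*l/8)
j(y, O) = -1/24 - 7*O/48 (j(y, O) = (-¼ - 7*O/8)/6 = -1/24 - 7*O/48)
(-37 + (-24 + j(2, -2)))*2² = (-37 + (-24 + (-1/24 - 7/48*(-2))))*2² = (-37 + (-24 + (-1/24 + 7/24)))*4 = (-37 + (-24 + ¼))*4 = (-37 - 95/4)*4 = -243/4*4 = -243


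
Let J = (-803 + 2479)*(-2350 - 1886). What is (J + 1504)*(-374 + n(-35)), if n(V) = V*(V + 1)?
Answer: -5791994112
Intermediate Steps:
J = -7099536 (J = 1676*(-4236) = -7099536)
n(V) = V*(1 + V)
(J + 1504)*(-374 + n(-35)) = (-7099536 + 1504)*(-374 - 35*(1 - 35)) = -7098032*(-374 - 35*(-34)) = -7098032*(-374 + 1190) = -7098032*816 = -5791994112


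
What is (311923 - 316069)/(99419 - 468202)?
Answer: 4146/368783 ≈ 0.011242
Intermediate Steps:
(311923 - 316069)/(99419 - 468202) = -4146/(-368783) = -4146*(-1/368783) = 4146/368783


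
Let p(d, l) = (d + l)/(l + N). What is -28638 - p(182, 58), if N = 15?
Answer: -2090814/73 ≈ -28641.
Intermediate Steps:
p(d, l) = (d + l)/(15 + l) (p(d, l) = (d + l)/(l + 15) = (d + l)/(15 + l))
-28638 - p(182, 58) = -28638 - (182 + 58)/(15 + 58) = -28638 - 240/73 = -2090814/73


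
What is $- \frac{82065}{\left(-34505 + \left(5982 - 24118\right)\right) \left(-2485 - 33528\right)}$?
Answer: $- \frac{27355}{631920111} \approx -4.3289 \cdot 10^{-5}$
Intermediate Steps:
$- \frac{82065}{\left(-34505 + \left(5982 - 24118\right)\right) \left(-2485 - 33528\right)} = - \frac{82065}{\left(-34505 - 18136\right) \left(-36013\right)} = - \frac{82065}{\left(-52641\right) \left(-36013\right)} = - \frac{82065}{1895760333} = \left(-82065\right) \frac{1}{1895760333} = - \frac{27355}{631920111}$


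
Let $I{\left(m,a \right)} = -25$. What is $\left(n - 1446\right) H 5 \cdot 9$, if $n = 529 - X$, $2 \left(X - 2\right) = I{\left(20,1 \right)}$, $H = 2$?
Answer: $-81585$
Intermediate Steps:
$X = - \frac{21}{2}$ ($X = 2 + \frac{1}{2} \left(-25\right) = 2 - \frac{25}{2} = - \frac{21}{2} \approx -10.5$)
$n = \frac{1079}{2}$ ($n = 529 - - \frac{21}{2} = 529 + \frac{21}{2} = \frac{1079}{2} \approx 539.5$)
$\left(n - 1446\right) H 5 \cdot 9 = \left(\frac{1079}{2} - 1446\right) 2 \cdot 5 \cdot 9 = - \frac{1813 \cdot 10 \cdot 9}{2} = \left(- \frac{1813}{2}\right) 90 = -81585$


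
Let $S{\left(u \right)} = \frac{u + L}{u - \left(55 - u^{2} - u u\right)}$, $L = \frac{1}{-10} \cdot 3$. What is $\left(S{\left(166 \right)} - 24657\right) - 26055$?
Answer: $- \frac{28004686103}{552230} \approx -50712.0$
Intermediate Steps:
$L = - \frac{3}{10}$ ($L = \left(- \frac{1}{10}\right) 3 = - \frac{3}{10} \approx -0.3$)
$S{\left(u \right)} = \frac{- \frac{3}{10} + u}{-55 + u + 2 u^{2}}$ ($S{\left(u \right)} = \frac{u - \frac{3}{10}}{u - \left(55 - u^{2} - u u\right)} = \frac{- \frac{3}{10} + u}{u + \left(\left(u^{2} + u^{2}\right) - 55\right)} = \frac{- \frac{3}{10} + u}{u + \left(2 u^{2} - 55\right)} = \frac{- \frac{3}{10} + u}{u + \left(-55 + 2 u^{2}\right)} = \frac{- \frac{3}{10} + u}{-55 + u + 2 u^{2}}$)
$\left(S{\left(166 \right)} - 24657\right) - 26055 = \left(\frac{- \frac{3}{10} + 166}{-55 + 166 + 2 \cdot 166^{2}} - 24657\right) - 26055 = \left(\frac{1}{-55 + 166 + 2 \cdot 27556} \cdot \frac{1657}{10} - 24657\right) - 26055 = \left(\frac{1}{-55 + 166 + 55112} \cdot \frac{1657}{10} - 24657\right) - 26055 = \left(\frac{1}{55223} \cdot \frac{1657}{10} - 24657\right) - 26055 = \left(\frac{1657}{552230} - 24657\right) - 26055 = - \frac{13616333453}{552230} - 26055 = - \frac{28004686103}{552230}$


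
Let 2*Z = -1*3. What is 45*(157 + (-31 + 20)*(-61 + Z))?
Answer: 76005/2 ≈ 38003.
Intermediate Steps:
Z = -3/2 (Z = (-1*3)/2 = (½)*(-3) = -3/2 ≈ -1.5000)
45*(157 + (-31 + 20)*(-61 + Z)) = 45*(157 + (-31 + 20)*(-61 - 3/2)) = 45*(157 - 11*(-125/2)) = 45*(157 + 1375/2) = 45*(1689/2) = 76005/2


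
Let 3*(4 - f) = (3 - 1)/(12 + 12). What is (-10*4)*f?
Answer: -1430/9 ≈ -158.89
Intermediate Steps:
f = 143/36 (f = 4 - (3 - 1)/(3*(12 + 12)) = 4 - 2/(3*24) = 4 - 1/3*1/12 = 4 - 1/36 = 143/36 ≈ 3.9722)
(-10*4)*f = -10*4*(143/36) = -40*143/36 = -1430/9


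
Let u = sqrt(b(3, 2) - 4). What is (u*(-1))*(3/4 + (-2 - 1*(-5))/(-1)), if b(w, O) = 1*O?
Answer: 9*I*sqrt(2)/4 ≈ 3.182*I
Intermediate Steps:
b(w, O) = O
u = I*sqrt(2) (u = sqrt(2 - 4) = sqrt(-2) = I*sqrt(2) ≈ 1.4142*I)
(u*(-1))*(3/4 + (-2 - 1*(-5))/(-1)) = ((I*sqrt(2))*(-1))*(3/4 + (-2 - 1*(-5))/(-1)) = (-I*sqrt(2))*(3*(1/4) + (-2 + 5)*(-1)) = (-I*sqrt(2))*(3/4 + 3*(-1)) = (-I*sqrt(2))*(3/4 - 3) = -I*sqrt(2)*(-9/4) = 9*I*sqrt(2)/4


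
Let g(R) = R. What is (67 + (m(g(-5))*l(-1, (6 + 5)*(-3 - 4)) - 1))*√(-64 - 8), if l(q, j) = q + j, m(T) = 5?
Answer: -1944*I*√2 ≈ -2749.2*I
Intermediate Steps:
l(q, j) = j + q
(67 + (m(g(-5))*l(-1, (6 + 5)*(-3 - 4)) - 1))*√(-64 - 8) = (67 + (5*((6 + 5)*(-3 - 4) - 1) - 1))*√(-64 - 8) = (67 + (5*(11*(-7) - 1) - 1))*√(-72) = (67 + (5*(-77 - 1) - 1))*(6*I*√2) = (67 + (5*(-78) - 1))*(6*I*√2) = (67 + (-390 - 1))*(6*I*√2) = (67 - 391)*(6*I*√2) = -1944*I*√2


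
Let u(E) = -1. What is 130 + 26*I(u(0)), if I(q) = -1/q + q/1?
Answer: 130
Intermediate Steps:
I(q) = q - 1/q (I(q) = -1/q + q*1 = -1/q + q = q - 1/q)
130 + 26*I(u(0)) = 130 + 26*(-1 - 1/(-1)) = 130 + 26*(-1 - 1*(-1)) = 130 + 26*(-1 + 1) = 130 + 26*0 = 130 + 0 = 130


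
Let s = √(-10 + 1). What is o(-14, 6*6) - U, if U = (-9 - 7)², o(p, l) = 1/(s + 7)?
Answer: -14841/58 - 3*I/58 ≈ -255.88 - 0.051724*I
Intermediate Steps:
s = 3*I (s = √(-9) = 3*I ≈ 3.0*I)
o(p, l) = (7 - 3*I)/58 (o(p, l) = 1/(3*I + 7) = 1/(7 + 3*I) = (7 - 3*I)/58)
U = 256 (U = (-16)² = 256)
o(-14, 6*6) - U = (7/58 - 3*I/58) - 1*256 = (7/58 - 3*I/58) - 256 = -14841/58 - 3*I/58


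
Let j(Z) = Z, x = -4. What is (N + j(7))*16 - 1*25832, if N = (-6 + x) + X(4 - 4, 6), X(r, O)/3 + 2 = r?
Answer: -25976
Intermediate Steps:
X(r, O) = -6 + 3*r
N = -16 (N = (-6 - 4) + (-6 + 3*(4 - 4)) = -10 + (-6 + 3*0) = -10 + (-6 + 0) = -10 - 6 = -16)
(N + j(7))*16 - 1*25832 = (-16 + 7)*16 - 1*25832 = -9*16 - 25832 = -144 - 25832 = -25976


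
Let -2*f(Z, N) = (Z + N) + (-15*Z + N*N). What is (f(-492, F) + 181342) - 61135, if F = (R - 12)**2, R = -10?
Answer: -607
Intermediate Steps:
F = 484 (F = (-10 - 12)**2 = (-22)**2 = 484)
f(Z, N) = 7*Z - N/2 - N**2/2 (f(Z, N) = -((Z + N) + (-15*Z + N*N))/2 = -((N + Z) + (-15*Z + N**2))/2 = -((N + Z) + (N**2 - 15*Z))/2 = -(N + N**2 - 14*Z)/2 = 7*Z - N/2 - N**2/2)
(f(-492, F) + 181342) - 61135 = ((7*(-492) - 1/2*484 - 1/2*484**2) + 181342) - 61135 = ((-3444 - 242 - 1/2*234256) + 181342) - 61135 = ((-3444 - 242 - 117128) + 181342) - 61135 = (-120814 + 181342) - 61135 = 60528 - 61135 = -607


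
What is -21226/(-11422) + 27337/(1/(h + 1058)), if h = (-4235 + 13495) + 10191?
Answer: 3201898048576/5711 ≈ 5.6065e+8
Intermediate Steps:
h = 19451 (h = 9260 + 10191 = 19451)
-21226/(-11422) + 27337/(1/(h + 1058)) = -21226/(-11422) + 27337/(1/(19451 + 1058)) = -21226*(-1/11422) + 27337/(1/20509) = 10613/5711 + 27337/(1/20509) = 10613/5711 + 27337*20509 = 10613/5711 + 560654533 = 3201898048576/5711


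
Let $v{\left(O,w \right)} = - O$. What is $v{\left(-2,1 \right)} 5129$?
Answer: $10258$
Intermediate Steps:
$v{\left(-2,1 \right)} 5129 = \left(-1\right) \left(-2\right) 5129 = 2 \cdot 5129 = 10258$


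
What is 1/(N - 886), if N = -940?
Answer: -1/1826 ≈ -0.00054764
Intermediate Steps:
1/(N - 886) = 1/(-940 - 886) = 1/(-1826) = -1/1826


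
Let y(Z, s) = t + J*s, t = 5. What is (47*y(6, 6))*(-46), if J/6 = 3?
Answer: -244306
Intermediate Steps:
J = 18 (J = 6*3 = 18)
y(Z, s) = 5 + 18*s
(47*y(6, 6))*(-46) = (47*(5 + 18*6))*(-46) = (47*(5 + 108))*(-46) = (47*113)*(-46) = 5311*(-46) = -244306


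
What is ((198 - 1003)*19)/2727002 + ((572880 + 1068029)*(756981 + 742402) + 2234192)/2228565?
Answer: 6709388317556138003/6077301212130 ≈ 1.1040e+6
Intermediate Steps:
((198 - 1003)*19)/2727002 + ((572880 + 1068029)*(756981 + 742402) + 2234192)/2228565 = -805*19*(1/2727002) + (1640909*1499383 + 2234192)*(1/2228565) = -15295*1/2727002 + (2460351059147 + 2234192)*(1/2228565) = -15295/2727002 + 2460353293339*(1/2228565) = -15295/2727002 + 2460353293339/2228565 = 6709388317556138003/6077301212130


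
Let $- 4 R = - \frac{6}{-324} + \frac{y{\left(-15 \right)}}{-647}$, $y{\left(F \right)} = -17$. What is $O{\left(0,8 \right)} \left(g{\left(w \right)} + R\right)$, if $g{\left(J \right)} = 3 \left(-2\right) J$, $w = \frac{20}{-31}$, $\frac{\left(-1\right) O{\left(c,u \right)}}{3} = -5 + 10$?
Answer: $- \frac{83608625}{1444104} \approx -57.897$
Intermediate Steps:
$O{\left(c,u \right)} = -15$ ($O{\left(c,u \right)} = - 3 \left(-5 + 10\right) = \left(-3\right) 5 = -15$)
$R = - \frac{1565}{139752}$ ($R = - \frac{- \frac{6}{-324} - \frac{17}{-647}}{4} = - \frac{\left(-6\right) \left(- \frac{1}{324}\right) - - \frac{17}{647}}{4} = - \frac{\frac{1}{54} + \frac{17}{647}}{4} = \left(- \frac{1}{4}\right) \frac{1565}{34938} = - \frac{1565}{139752} \approx -0.011198$)
$w = - \frac{20}{31}$ ($w = 20 \left(- \frac{1}{31}\right) = - \frac{20}{31} \approx -0.64516$)
$g{\left(J \right)} = - 6 J$
$O{\left(0,8 \right)} \left(g{\left(w \right)} + R\right) = - 15 \left(\left(-6\right) \left(- \frac{20}{31}\right) - \frac{1565}{139752}\right) = - 15 \left(\frac{120}{31} - \frac{1565}{139752}\right) = \left(-15\right) \frac{16721725}{4332312} = - \frac{83608625}{1444104}$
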